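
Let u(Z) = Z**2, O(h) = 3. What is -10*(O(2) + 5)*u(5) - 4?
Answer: -2004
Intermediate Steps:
-10*(O(2) + 5)*u(5) - 4 = -10*(3 + 5)*5**2 - 4 = -80*25 - 4 = -10*200 - 4 = -2000 - 4 = -2004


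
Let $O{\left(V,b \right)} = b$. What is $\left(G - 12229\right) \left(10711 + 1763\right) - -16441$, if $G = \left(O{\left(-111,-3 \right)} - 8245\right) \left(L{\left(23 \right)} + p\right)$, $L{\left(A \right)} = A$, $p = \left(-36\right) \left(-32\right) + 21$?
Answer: $-123203648297$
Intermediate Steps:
$p = 1173$ ($p = 1152 + 21 = 1173$)
$G = -9864608$ ($G = \left(-3 - 8245\right) \left(23 + 1173\right) = \left(-8248\right) 1196 = -9864608$)
$\left(G - 12229\right) \left(10711 + 1763\right) - -16441 = \left(-9864608 - 12229\right) \left(10711 + 1763\right) - -16441 = \left(-9876837\right) 12474 + 16441 = -123203664738 + 16441 = -123203648297$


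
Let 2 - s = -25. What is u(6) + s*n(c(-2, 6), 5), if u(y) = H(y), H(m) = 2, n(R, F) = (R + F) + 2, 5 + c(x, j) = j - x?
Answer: 272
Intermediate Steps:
c(x, j) = -5 + j - x (c(x, j) = -5 + (j - x) = -5 + j - x)
n(R, F) = 2 + F + R (n(R, F) = (F + R) + 2 = 2 + F + R)
s = 27 (s = 2 - 1*(-25) = 2 + 25 = 27)
u(y) = 2
u(6) + s*n(c(-2, 6), 5) = 2 + 27*(2 + 5 + (-5 + 6 - 1*(-2))) = 2 + 27*(2 + 5 + (-5 + 6 + 2)) = 2 + 27*(2 + 5 + 3) = 2 + 27*10 = 2 + 270 = 272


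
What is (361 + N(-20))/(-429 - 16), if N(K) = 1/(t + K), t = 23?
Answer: -1084/1335 ≈ -0.81199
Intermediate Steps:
N(K) = 1/(23 + K)
(361 + N(-20))/(-429 - 16) = (361 + 1/(23 - 20))/(-429 - 16) = (361 + 1/3)/(-445) = (361 + ⅓)*(-1/445) = (1084/3)*(-1/445) = -1084/1335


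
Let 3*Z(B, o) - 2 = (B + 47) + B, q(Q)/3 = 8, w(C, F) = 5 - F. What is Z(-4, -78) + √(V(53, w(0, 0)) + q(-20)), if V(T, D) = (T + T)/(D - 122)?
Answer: 41/3 + √35126/39 ≈ 18.472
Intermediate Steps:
q(Q) = 24 (q(Q) = 3*8 = 24)
V(T, D) = 2*T/(-122 + D) (V(T, D) = (2*T)/(-122 + D) = 2*T/(-122 + D))
Z(B, o) = 49/3 + 2*B/3 (Z(B, o) = ⅔ + ((B + 47) + B)/3 = ⅔ + ((47 + B) + B)/3 = ⅔ + (47 + 2*B)/3 = ⅔ + (47/3 + 2*B/3) = 49/3 + 2*B/3)
Z(-4, -78) + √(V(53, w(0, 0)) + q(-20)) = (49/3 + (⅔)*(-4)) + √(2*53/(-122 + (5 - 1*0)) + 24) = (49/3 - 8/3) + √(2*53/(-122 + (5 + 0)) + 24) = 41/3 + √(2*53/(-122 + 5) + 24) = 41/3 + √(2*53/(-117) + 24) = 41/3 + √(2*53*(-1/117) + 24) = 41/3 + √(-106/117 + 24) = 41/3 + √(2702/117) = 41/3 + √35126/39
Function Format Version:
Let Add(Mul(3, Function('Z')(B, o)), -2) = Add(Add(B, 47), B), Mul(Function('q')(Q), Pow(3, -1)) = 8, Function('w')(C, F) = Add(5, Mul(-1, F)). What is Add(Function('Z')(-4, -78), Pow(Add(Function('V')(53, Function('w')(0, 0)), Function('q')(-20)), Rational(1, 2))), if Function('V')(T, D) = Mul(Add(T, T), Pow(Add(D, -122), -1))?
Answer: Add(Rational(41, 3), Mul(Rational(1, 39), Pow(35126, Rational(1, 2)))) ≈ 18.472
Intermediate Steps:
Function('q')(Q) = 24 (Function('q')(Q) = Mul(3, 8) = 24)
Function('V')(T, D) = Mul(2, T, Pow(Add(-122, D), -1)) (Function('V')(T, D) = Mul(Mul(2, T), Pow(Add(-122, D), -1)) = Mul(2, T, Pow(Add(-122, D), -1)))
Function('Z')(B, o) = Add(Rational(49, 3), Mul(Rational(2, 3), B)) (Function('Z')(B, o) = Add(Rational(2, 3), Mul(Rational(1, 3), Add(Add(B, 47), B))) = Add(Rational(2, 3), Mul(Rational(1, 3), Add(Add(47, B), B))) = Add(Rational(2, 3), Mul(Rational(1, 3), Add(47, Mul(2, B)))) = Add(Rational(2, 3), Add(Rational(47, 3), Mul(Rational(2, 3), B))) = Add(Rational(49, 3), Mul(Rational(2, 3), B)))
Add(Function('Z')(-4, -78), Pow(Add(Function('V')(53, Function('w')(0, 0)), Function('q')(-20)), Rational(1, 2))) = Add(Add(Rational(49, 3), Mul(Rational(2, 3), -4)), Pow(Add(Mul(2, 53, Pow(Add(-122, Add(5, Mul(-1, 0))), -1)), 24), Rational(1, 2))) = Add(Add(Rational(49, 3), Rational(-8, 3)), Pow(Add(Mul(2, 53, Pow(Add(-122, Add(5, 0)), -1)), 24), Rational(1, 2))) = Add(Rational(41, 3), Pow(Add(Mul(2, 53, Pow(Add(-122, 5), -1)), 24), Rational(1, 2))) = Add(Rational(41, 3), Pow(Add(Mul(2, 53, Pow(-117, -1)), 24), Rational(1, 2))) = Add(Rational(41, 3), Pow(Add(Mul(2, 53, Rational(-1, 117)), 24), Rational(1, 2))) = Add(Rational(41, 3), Pow(Add(Rational(-106, 117), 24), Rational(1, 2))) = Add(Rational(41, 3), Pow(Rational(2702, 117), Rational(1, 2))) = Add(Rational(41, 3), Mul(Rational(1, 39), Pow(35126, Rational(1, 2))))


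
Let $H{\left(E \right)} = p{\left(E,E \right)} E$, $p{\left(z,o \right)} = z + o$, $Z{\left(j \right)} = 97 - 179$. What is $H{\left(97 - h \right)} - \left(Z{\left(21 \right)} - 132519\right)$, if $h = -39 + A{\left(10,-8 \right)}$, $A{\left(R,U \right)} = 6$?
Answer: $166401$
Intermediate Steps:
$Z{\left(j \right)} = -82$ ($Z{\left(j \right)} = 97 - 179 = -82$)
$p{\left(z,o \right)} = o + z$
$h = -33$ ($h = -39 + 6 = -33$)
$H{\left(E \right)} = 2 E^{2}$ ($H{\left(E \right)} = \left(E + E\right) E = 2 E E = 2 E^{2}$)
$H{\left(97 - h \right)} - \left(Z{\left(21 \right)} - 132519\right) = 2 \left(97 - -33\right)^{2} - \left(-82 - 132519\right) = 2 \left(97 + 33\right)^{2} - -132601 = 2 \cdot 130^{2} + 132601 = 2 \cdot 16900 + 132601 = 33800 + 132601 = 166401$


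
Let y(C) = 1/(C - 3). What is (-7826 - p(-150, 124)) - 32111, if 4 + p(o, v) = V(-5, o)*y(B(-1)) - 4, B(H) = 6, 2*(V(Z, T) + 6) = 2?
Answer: -119782/3 ≈ -39927.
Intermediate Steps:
V(Z, T) = -5 (V(Z, T) = -6 + (½)*2 = -6 + 1 = -5)
y(C) = 1/(-3 + C)
p(o, v) = -29/3 (p(o, v) = -4 + (-5/(-3 + 6) - 4) = -4 + (-5/3 - 4) = -4 - 17/3 = -29/3)
(-7826 - p(-150, 124)) - 32111 = (-7826 - 1*(-29/3)) - 32111 = (-7826 + 29/3) - 32111 = -23449/3 - 32111 = -119782/3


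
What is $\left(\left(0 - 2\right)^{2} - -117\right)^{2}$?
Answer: $14641$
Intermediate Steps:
$\left(\left(0 - 2\right)^{2} - -117\right)^{2} = \left(\left(-2\right)^{2} + 117\right)^{2} = \left(4 + 117\right)^{2} = 121^{2} = 14641$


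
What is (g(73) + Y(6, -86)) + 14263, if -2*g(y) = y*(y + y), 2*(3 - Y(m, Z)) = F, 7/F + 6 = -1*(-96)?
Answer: 1608653/180 ≈ 8937.0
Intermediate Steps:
F = 7/90 (F = 7/(-6 - 1*(-96)) = 7/(-6 + 96) = 7/90 ≈ 0.077778)
Y(m, Z) = 533/180 (Y(m, Z) = 3 - ½*7/90 = 3 - 7/180 = 533/180)
g(y) = -y² (g(y) = -y*(y + y)/2 = -y*2*y/2 = -y²)
(g(73) + Y(6, -86)) + 14263 = (-1*73² + 533/180) + 14263 = (-1*5329 + 533/180) + 14263 = (-5329 + 533/180) + 14263 = -958687/180 + 14263 = 1608653/180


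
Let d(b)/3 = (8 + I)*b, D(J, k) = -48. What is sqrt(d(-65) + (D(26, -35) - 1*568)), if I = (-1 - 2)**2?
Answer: I*sqrt(3931) ≈ 62.698*I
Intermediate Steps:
I = 9 (I = (-3)**2 = 9)
d(b) = 51*b (d(b) = 3*((8 + 9)*b) = 3*(17*b) = 51*b)
sqrt(d(-65) + (D(26, -35) - 1*568)) = sqrt(51*(-65) + (-48 - 1*568)) = sqrt(-3315 + (-48 - 568)) = sqrt(-3315 - 616) = sqrt(-3931) = I*sqrt(3931)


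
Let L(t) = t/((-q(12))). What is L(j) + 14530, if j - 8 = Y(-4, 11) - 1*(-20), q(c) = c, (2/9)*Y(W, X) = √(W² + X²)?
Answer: 43583/3 - 3*√137/8 ≈ 14523.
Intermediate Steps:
Y(W, X) = 9*√(W² + X²)/2
j = 28 + 9*√137/2 (j = 8 + (9*√((-4)² + 11²)/2 - 1*(-20)) = 8 + (9*√(16 + 121)/2 + 20) = 8 + (9*√137/2 + 20) = 8 + (20 + 9*√137/2) = 28 + 9*√137/2 ≈ 80.671)
L(t) = -t/12 (L(t) = t/((-1*12)) = t/(-12) = t*(-1/12) = -t/12)
L(j) + 14530 = -(28 + 9*√137/2)/12 + 14530 = (-7/3 - 3*√137/8) + 14530 = 43583/3 - 3*√137/8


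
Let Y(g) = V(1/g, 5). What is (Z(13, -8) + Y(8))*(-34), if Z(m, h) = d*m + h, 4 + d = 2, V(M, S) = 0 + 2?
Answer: 1088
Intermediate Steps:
V(M, S) = 2
d = -2 (d = -4 + 2 = -2)
Z(m, h) = h - 2*m (Z(m, h) = -2*m + h = h - 2*m)
Y(g) = 2
(Z(13, -8) + Y(8))*(-34) = ((-8 - 2*13) + 2)*(-34) = ((-8 - 26) + 2)*(-34) = (-34 + 2)*(-34) = -32*(-34) = 1088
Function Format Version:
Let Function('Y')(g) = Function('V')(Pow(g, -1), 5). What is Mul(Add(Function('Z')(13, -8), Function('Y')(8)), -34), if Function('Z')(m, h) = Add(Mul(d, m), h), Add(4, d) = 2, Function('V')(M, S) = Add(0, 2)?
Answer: 1088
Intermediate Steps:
Function('V')(M, S) = 2
d = -2 (d = Add(-4, 2) = -2)
Function('Z')(m, h) = Add(h, Mul(-2, m)) (Function('Z')(m, h) = Add(Mul(-2, m), h) = Add(h, Mul(-2, m)))
Function('Y')(g) = 2
Mul(Add(Function('Z')(13, -8), Function('Y')(8)), -34) = Mul(Add(Add(-8, Mul(-2, 13)), 2), -34) = Mul(Add(Add(-8, -26), 2), -34) = Mul(Add(-34, 2), -34) = Mul(-32, -34) = 1088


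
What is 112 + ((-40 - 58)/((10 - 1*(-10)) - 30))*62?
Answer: 3598/5 ≈ 719.60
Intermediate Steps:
112 + ((-40 - 58)/((10 - 1*(-10)) - 30))*62 = 112 - 98/((10 + 10) - 30)*62 = 112 - 98/(20 - 30)*62 = 112 - 98/(-10)*62 = 112 - 98*(-⅒)*62 = 112 + (49/5)*62 = 112 + 3038/5 = 3598/5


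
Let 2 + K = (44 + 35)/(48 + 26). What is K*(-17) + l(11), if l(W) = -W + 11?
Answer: 1173/74 ≈ 15.851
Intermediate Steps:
K = -69/74 (K = -2 + (44 + 35)/(48 + 26) = -2 + 79/74 = -69/74 ≈ -0.93243)
l(W) = 11 - W
K*(-17) + l(11) = -69/74*(-17) + (11 - 1*11) = 1173/74 + (11 - 11) = 1173/74 + 0 = 1173/74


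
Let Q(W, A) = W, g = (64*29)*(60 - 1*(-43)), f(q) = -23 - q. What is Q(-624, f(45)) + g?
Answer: 190544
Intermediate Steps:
g = 191168 (g = 1856*(60 + 43) = 1856*103 = 191168)
Q(-624, f(45)) + g = -624 + 191168 = 190544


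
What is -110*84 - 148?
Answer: -9388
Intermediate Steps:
-110*84 - 148 = -9240 - 148 = -9388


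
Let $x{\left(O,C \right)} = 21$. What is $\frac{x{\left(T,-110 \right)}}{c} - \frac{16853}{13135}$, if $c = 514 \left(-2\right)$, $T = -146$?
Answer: $- \frac{17600719}{13502780} \approx -1.3035$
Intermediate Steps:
$c = -1028$
$\frac{x{\left(T,-110 \right)}}{c} - \frac{16853}{13135} = \frac{21}{-1028} - \frac{16853}{13135} = 21 \left(- \frac{1}{1028}\right) - \frac{16853}{13135} = - \frac{21}{1028} - \frac{16853}{13135} = - \frac{17600719}{13502780}$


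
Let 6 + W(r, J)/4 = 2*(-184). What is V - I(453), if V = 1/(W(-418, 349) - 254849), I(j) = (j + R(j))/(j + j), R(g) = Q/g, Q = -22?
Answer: -52599071933/105208602210 ≈ -0.49995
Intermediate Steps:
R(g) = -22/g
I(j) = (j - 22/j)/(2*j) (I(j) = (j - 22/j)/(j + j) = (j - 22/j)/((2*j)) = (j - 22/j)*(1/(2*j)) = (j - 22/j)/(2*j))
W(r, J) = -1496 (W(r, J) = -24 + 4*(2*(-184)) = -24 + 4*(-368) = -24 - 1472 = -1496)
V = -1/256345 (V = 1/(-1496 - 254849) = 1/(-256345) = -1/256345 ≈ -3.9010e-6)
V - I(453) = -1/256345 - (1/2 - 11/453**2) = -1/256345 - (1/2 - 11*1/205209) = -1/256345 - (1/2 - 11/205209) = -1/256345 - 1*205187/410418 = -1/256345 - 205187/410418 = -52599071933/105208602210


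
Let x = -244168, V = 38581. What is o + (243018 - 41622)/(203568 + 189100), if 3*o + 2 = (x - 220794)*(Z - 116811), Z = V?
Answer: 1190241408545711/98167 ≈ 1.2125e+10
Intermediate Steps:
Z = 38581
o = 12124659086 (o = -2/3 + ((-244168 - 220794)*(38581 - 116811))/3 = -2/3 + (-464962*(-78230))/3 = -2/3 + (1/3)*36373977260 = -2/3 + 36373977260/3 = 12124659086)
o + (243018 - 41622)/(203568 + 189100) = 12124659086 + (243018 - 41622)/(203568 + 189100) = 12124659086 + 201396/392668 = 12124659086 + 201396*(1/392668) = 12124659086 + 50349/98167 = 1190241408545711/98167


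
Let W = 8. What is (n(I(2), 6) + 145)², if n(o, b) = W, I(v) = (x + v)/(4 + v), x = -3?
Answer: 23409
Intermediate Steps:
I(v) = (-3 + v)/(4 + v)
n(o, b) = 8
(n(I(2), 6) + 145)² = (8 + 145)² = 153² = 23409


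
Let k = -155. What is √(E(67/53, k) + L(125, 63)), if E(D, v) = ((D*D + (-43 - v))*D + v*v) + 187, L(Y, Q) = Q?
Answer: √192674539722/2809 ≈ 156.26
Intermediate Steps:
E(D, v) = 187 + v² + D*(-43 + D² - v) (E(D, v) = ((D² + (-43 - v))*D + v²) + 187 = ((-43 + D² - v)*D + v²) + 187 = (D*(-43 + D² - v) + v²) + 187 = (v² + D*(-43 + D² - v)) + 187 = 187 + v² + D*(-43 + D² - v))
√(E(67/53, k) + L(125, 63)) = √((187 + (67/53)³ + (-155)² - 2881/53 - 1*67/53*(-155)) + 63) = √((187 + (67*(1/53))³ + 24025 - 2881/53 - 1*67*(1/53)*(-155)) + 63) = √((187 + (67/53)³ + 24025 - 43*67/53 - 1*67/53*(-155)) + 63) = √((187 + 300763/148877 + 24025 - 2881/53 + 10385/53) + 63) = √(3625989423/148877 + 63) = √(3635368674/148877) = √192674539722/2809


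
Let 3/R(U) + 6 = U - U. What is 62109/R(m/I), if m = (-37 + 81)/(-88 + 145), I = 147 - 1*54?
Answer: -124218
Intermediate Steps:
I = 93 (I = 147 - 54 = 93)
m = 44/57 ≈ 0.77193
R(U) = -½ (R(U) = 3/(-6 + (U - U)) = 3/(-6 + 0) = 3/(-6) = 3*(-⅙) = -½)
62109/R(m/I) = 62109/(-½) = 62109*(-2) = -124218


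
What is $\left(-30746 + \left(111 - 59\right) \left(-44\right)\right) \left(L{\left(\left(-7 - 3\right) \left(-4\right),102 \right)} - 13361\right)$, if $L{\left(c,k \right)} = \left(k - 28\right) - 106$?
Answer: $442424362$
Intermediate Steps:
$L{\left(c,k \right)} = -134 + k$ ($L{\left(c,k \right)} = \left(k - 28\right) - 106 = \left(-28 + k\right) - 106 = -134 + k$)
$\left(-30746 + \left(111 - 59\right) \left(-44\right)\right) \left(L{\left(\left(-7 - 3\right) \left(-4\right),102 \right)} - 13361\right) = \left(-30746 + \left(111 - 59\right) \left(-44\right)\right) \left(\left(-134 + 102\right) - 13361\right) = \left(-30746 + 52 \left(-44\right)\right) \left(-32 - 13361\right) = \left(-30746 - 2288\right) \left(-32 - 13361\right) = \left(-33034\right) \left(-13393\right) = 442424362$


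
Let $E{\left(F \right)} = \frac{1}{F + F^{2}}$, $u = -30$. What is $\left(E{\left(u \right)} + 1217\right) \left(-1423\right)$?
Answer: $- \frac{1506659593}{870} \approx -1.7318 \cdot 10^{6}$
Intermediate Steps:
$\left(E{\left(u \right)} + 1217\right) \left(-1423\right) = \left(\frac{1}{\left(-30\right) \left(1 - 30\right)} + 1217\right) \left(-1423\right) = \left(- \frac{1}{30 \left(-29\right)} + 1217\right) \left(-1423\right) = \left(\left(- \frac{1}{30}\right) \left(- \frac{1}{29}\right) + 1217\right) \left(-1423\right) = \left(\frac{1}{870} + 1217\right) \left(-1423\right) = \frac{1058791}{870} \left(-1423\right) = - \frac{1506659593}{870}$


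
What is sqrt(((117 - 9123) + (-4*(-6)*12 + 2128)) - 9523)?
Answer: I*sqrt(16113) ≈ 126.94*I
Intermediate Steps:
sqrt(((117 - 9123) + (-4*(-6)*12 + 2128)) - 9523) = sqrt((-9006 + (24*12 + 2128)) - 9523) = sqrt((-9006 + (288 + 2128)) - 9523) = sqrt((-9006 + 2416) - 9523) = sqrt(-6590 - 9523) = sqrt(-16113) = I*sqrt(16113)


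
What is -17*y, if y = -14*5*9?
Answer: 10710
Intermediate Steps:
y = -630 (y = -70*9 = -630)
-17*y = -17*(-630) = 10710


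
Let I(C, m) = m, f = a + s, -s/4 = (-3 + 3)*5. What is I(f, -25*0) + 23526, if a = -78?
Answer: 23526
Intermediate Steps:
s = 0 (s = -4*(-3 + 3)*5 = -0*5 = -4*0 = 0)
f = -78 (f = -78 + 0 = -78)
I(f, -25*0) + 23526 = -25*0 + 23526 = 0 + 23526 = 23526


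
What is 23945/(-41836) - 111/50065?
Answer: -1203450221/2094519340 ≈ -0.57457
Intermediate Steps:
23945/(-41836) - 111/50065 = 23945*(-1/41836) - 111*1/50065 = -23945/41836 - 111/50065 = -1203450221/2094519340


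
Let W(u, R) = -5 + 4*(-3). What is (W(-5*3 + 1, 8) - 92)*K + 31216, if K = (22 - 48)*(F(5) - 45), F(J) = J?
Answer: -82144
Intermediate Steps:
K = 1040 (K = (22 - 48)*(5 - 45) = -26*(-40) = 1040)
W(u, R) = -17 (W(u, R) = -5 - 12 = -17)
(W(-5*3 + 1, 8) - 92)*K + 31216 = (-17 - 92)*1040 + 31216 = -109*1040 + 31216 = -113360 + 31216 = -82144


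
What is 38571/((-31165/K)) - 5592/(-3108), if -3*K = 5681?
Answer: 823132291/350945 ≈ 2345.5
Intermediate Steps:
K = -5681/3 (K = -1/3*5681 = -5681/3 ≈ -1893.7)
38571/((-31165/K)) - 5592/(-3108) = 38571/((-31165/(-5681/3))) - 5592/(-3108) = 38571/((-31165*(-3/5681))) - 5592*(-1/3108) = 38571/(4065/247) + 466/259 = 38571*(247/4065) + 466/259 = 3175679/1355 + 466/259 = 823132291/350945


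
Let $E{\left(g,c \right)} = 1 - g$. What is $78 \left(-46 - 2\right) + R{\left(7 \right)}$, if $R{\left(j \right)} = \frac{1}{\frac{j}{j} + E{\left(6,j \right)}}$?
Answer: $- \frac{14977}{4} \approx -3744.3$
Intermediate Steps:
$R{\left(j \right)} = - \frac{1}{4}$ ($R{\left(j \right)} = \frac{1}{\frac{j}{j} + \left(1 - 6\right)} = \frac{1}{1 + \left(1 - 6\right)} = \frac{1}{1 - 5} = \frac{1}{-4} = - \frac{1}{4}$)
$78 \left(-46 - 2\right) + R{\left(7 \right)} = 78 \left(-46 - 2\right) - \frac{1}{4} = 78 \left(-48\right) - \frac{1}{4} = -3744 - \frac{1}{4} = - \frac{14977}{4}$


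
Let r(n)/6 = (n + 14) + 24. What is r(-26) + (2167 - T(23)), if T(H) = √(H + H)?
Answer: 2239 - √46 ≈ 2232.2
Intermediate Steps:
T(H) = √2*√H (T(H) = √(2*H) = √2*√H)
r(n) = 228 + 6*n (r(n) = 6*((n + 14) + 24) = 6*((14 + n) + 24) = 6*(38 + n) = 228 + 6*n)
r(-26) + (2167 - T(23)) = (228 + 6*(-26)) + (2167 - √2*√23) = (228 - 156) + (2167 - √46) = 72 + (2167 - √46) = 2239 - √46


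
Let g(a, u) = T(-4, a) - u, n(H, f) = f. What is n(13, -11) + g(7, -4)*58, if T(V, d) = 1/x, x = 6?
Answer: 692/3 ≈ 230.67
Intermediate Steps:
T(V, d) = ⅙ (T(V, d) = 1/6 = ⅙)
g(a, u) = ⅙ - u
n(13, -11) + g(7, -4)*58 = -11 + (⅙ - 1*(-4))*58 = -11 + (⅙ + 4)*58 = -11 + (25/6)*58 = -11 + 725/3 = 692/3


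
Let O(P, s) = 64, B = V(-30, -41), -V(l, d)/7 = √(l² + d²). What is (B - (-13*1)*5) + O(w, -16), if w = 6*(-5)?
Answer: 129 - 7*√2581 ≈ -226.62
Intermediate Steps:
V(l, d) = -7*√(d² + l²) (V(l, d) = -7*√(l² + d²) = -7*√(d² + l²))
B = -7*√2581 (B = -7*√((-41)² + (-30)²) = -7*√(1681 + 900) = -7*√2581 ≈ -355.63)
w = -30
(B - (-13*1)*5) + O(w, -16) = (-7*√2581 - (-13*1)*5) + 64 = (-7*√2581 - (-13)*5) + 64 = (-7*√2581 - 1*(-65)) + 64 = (-7*√2581 + 65) + 64 = (65 - 7*√2581) + 64 = 129 - 7*√2581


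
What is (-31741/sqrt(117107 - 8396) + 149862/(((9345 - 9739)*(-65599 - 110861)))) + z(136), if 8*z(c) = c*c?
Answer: 26790417457/11587540 - 31741*sqrt(12079)/36237 ≈ 2215.7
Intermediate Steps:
z(c) = c**2/8 (z(c) = (c*c)/8 = c**2/8)
(-31741/sqrt(117107 - 8396) + 149862/(((9345 - 9739)*(-65599 - 110861)))) + z(136) = (-31741/sqrt(117107 - 8396) + 149862/(((9345 - 9739)*(-65599 - 110861)))) + (1/8)*136**2 = (-31741*sqrt(12079)/36237 + 149862/((-394*(-176460)))) + (1/8)*18496 = (-31741*sqrt(12079)/36237 + 149862/69525240) + 2312 = (-31741*sqrt(12079)/36237 + 149862*(1/69525240)) + 2312 = (-31741*sqrt(12079)/36237 + 24977/11587540) + 2312 = (24977/11587540 - 31741*sqrt(12079)/36237) + 2312 = 26790417457/11587540 - 31741*sqrt(12079)/36237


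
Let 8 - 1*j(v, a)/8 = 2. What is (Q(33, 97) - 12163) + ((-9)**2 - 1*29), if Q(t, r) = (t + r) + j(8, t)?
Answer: -11933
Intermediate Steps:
j(v, a) = 48 (j(v, a) = 64 - 8*2 = 64 - 16 = 48)
Q(t, r) = 48 + r + t (Q(t, r) = (t + r) + 48 = (r + t) + 48 = 48 + r + t)
(Q(33, 97) - 12163) + ((-9)**2 - 1*29) = ((48 + 97 + 33) - 12163) + ((-9)**2 - 1*29) = (178 - 12163) + (81 - 29) = -11985 + 52 = -11933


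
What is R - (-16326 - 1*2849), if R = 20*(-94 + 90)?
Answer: 19095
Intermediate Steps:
R = -80 (R = 20*(-4) = -80)
R - (-16326 - 1*2849) = -80 - (-16326 - 1*2849) = -80 - (-16326 - 2849) = -80 - 1*(-19175) = -80 + 19175 = 19095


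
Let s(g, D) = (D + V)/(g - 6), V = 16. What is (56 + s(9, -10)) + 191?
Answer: 249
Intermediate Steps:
s(g, D) = (16 + D)/(-6 + g) (s(g, D) = (D + 16)/(g - 6) = (16 + D)/(-6 + g))
(56 + s(9, -10)) + 191 = (56 + (16 - 10)/(-6 + 9)) + 191 = (56 + 6/3) + 191 = (56 + (1/3)*6) + 191 = (56 + 2) + 191 = 58 + 191 = 249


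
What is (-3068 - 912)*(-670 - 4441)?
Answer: 20341780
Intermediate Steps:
(-3068 - 912)*(-670 - 4441) = -3980*(-5111) = 20341780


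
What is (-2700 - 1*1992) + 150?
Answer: -4542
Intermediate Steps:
(-2700 - 1*1992) + 150 = (-2700 - 1992) + 150 = -4692 + 150 = -4542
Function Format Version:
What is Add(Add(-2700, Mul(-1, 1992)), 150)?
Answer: -4542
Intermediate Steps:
Add(Add(-2700, Mul(-1, 1992)), 150) = Add(Add(-2700, -1992), 150) = Add(-4692, 150) = -4542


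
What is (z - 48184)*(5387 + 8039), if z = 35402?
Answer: -171611132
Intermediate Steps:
(z - 48184)*(5387 + 8039) = (35402 - 48184)*(5387 + 8039) = -12782*13426 = -171611132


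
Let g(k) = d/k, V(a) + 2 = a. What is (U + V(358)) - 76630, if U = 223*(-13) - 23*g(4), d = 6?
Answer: -158415/2 ≈ -79208.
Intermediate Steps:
V(a) = -2 + a
g(k) = 6/k
U = -5867/2 (U = 223*(-13) - 138/4 = -2899 - 138/4 = -2899 - 23*3/2 = -2899 - 69/2 = -5867/2 ≈ -2933.5)
(U + V(358)) - 76630 = (-5867/2 + (-2 + 358)) - 76630 = (-5867/2 + 356) - 76630 = -5155/2 - 76630 = -158415/2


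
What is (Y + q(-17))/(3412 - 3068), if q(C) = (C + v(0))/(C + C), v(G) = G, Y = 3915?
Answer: 7831/688 ≈ 11.382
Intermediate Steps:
q(C) = ½ (q(C) = (C + 0)/(C + C) = C/((2*C)) = C*(1/(2*C)) = ½)
(Y + q(-17))/(3412 - 3068) = (3915 + ½)/(3412 - 3068) = (7831/2)/344 = (7831/2)*(1/344) = 7831/688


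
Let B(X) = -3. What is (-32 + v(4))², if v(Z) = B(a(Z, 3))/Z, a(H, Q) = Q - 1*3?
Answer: 17161/16 ≈ 1072.6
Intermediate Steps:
a(H, Q) = -3 + Q (a(H, Q) = Q - 3 = -3 + Q)
v(Z) = -3/Z
(-32 + v(4))² = (-32 - 3/4)² = (-32 - 3*¼)² = (-32 - ¾)² = (-131/4)² = 17161/16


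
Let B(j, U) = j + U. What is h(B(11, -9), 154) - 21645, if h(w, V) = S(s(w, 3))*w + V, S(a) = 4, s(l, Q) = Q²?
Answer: -21483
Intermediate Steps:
B(j, U) = U + j
h(w, V) = V + 4*w (h(w, V) = 4*w + V = V + 4*w)
h(B(11, -9), 154) - 21645 = (154 + 4*(-9 + 11)) - 21645 = (154 + 4*2) - 21645 = (154 + 8) - 21645 = 162 - 21645 = -21483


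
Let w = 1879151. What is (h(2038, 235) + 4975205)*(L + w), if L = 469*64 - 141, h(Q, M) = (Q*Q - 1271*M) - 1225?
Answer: 16854292298214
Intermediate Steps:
h(Q, M) = -1225 + Q² - 1271*M (h(Q, M) = (Q² - 1271*M) - 1225 = -1225 + Q² - 1271*M)
L = 29875 (L = 30016 - 141 = 29875)
(h(2038, 235) + 4975205)*(L + w) = ((-1225 + 2038² - 1271*235) + 4975205)*(29875 + 1879151) = ((-1225 + 4153444 - 298685) + 4975205)*1909026 = (3853534 + 4975205)*1909026 = 8828739*1909026 = 16854292298214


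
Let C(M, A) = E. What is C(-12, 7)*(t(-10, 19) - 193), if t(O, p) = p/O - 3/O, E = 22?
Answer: -21406/5 ≈ -4281.2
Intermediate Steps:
t(O, p) = -3/O + p/O
C(M, A) = 22
C(-12, 7)*(t(-10, 19) - 193) = 22*((-3 + 19)/(-10) - 193) = 22*(-⅒*16 - 193) = 22*(-8/5 - 193) = 22*(-973/5) = -21406/5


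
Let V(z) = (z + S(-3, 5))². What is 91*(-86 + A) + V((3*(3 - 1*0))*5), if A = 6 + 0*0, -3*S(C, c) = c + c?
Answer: -49895/9 ≈ -5543.9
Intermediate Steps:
S(C, c) = -2*c/3 (S(C, c) = -(c + c)/3 = -2*c/3)
V(z) = (-10/3 + z)² (V(z) = (z - ⅔*5)² = (z - 10/3)² = (-10/3 + z)²)
A = 6 (A = 6 + 0 = 6)
91*(-86 + A) + V((3*(3 - 1*0))*5) = 91*(-86 + 6) + (-10 + 3*((3*(3 - 1*0))*5))²/9 = 91*(-80) + (-10 + 3*((3*(3 + 0))*5))²/9 = -7280 + (-10 + 3*((3*3)*5))²/9 = -7280 + (-10 + 3*(9*5))²/9 = -7280 + (-10 + 3*45)²/9 = -7280 + (-10 + 135)²/9 = -7280 + (⅑)*125² = -7280 + (⅑)*15625 = -7280 + 15625/9 = -49895/9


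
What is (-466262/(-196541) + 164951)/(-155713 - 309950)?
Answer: -10806700251/30507290561 ≈ -0.35423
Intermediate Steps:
(-466262/(-196541) + 164951)/(-155713 - 309950) = (-466262*(-1/196541) + 164951)/(-465663) = (466262/196541 + 164951)*(-1/465663) = (32420100753/196541)*(-1/465663) = -10806700251/30507290561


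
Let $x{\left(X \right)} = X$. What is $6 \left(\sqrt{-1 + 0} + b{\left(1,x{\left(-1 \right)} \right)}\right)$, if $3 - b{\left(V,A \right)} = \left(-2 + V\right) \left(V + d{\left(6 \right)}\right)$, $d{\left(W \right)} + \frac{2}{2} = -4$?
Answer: $-6 + 6 i \approx -6.0 + 6.0 i$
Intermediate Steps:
$d{\left(W \right)} = -5$ ($d{\left(W \right)} = -1 - 4 = -5$)
$b{\left(V,A \right)} = 3 - \left(-5 + V\right) \left(-2 + V\right)$ ($b{\left(V,A \right)} = 3 - \left(-2 + V\right) \left(V - 5\right) = 3 - \left(-2 + V\right) \left(-5 + V\right) = 3 - \left(-5 + V\right) \left(-2 + V\right)$)
$6 \left(\sqrt{-1 + 0} + b{\left(1,x{\left(-1 \right)} \right)}\right) = 6 \left(\sqrt{-1 + 0} - 1\right) = 6 \left(\sqrt{-1} - 1\right) = 6 \left(i - 1\right) = 6 \left(-1 + i\right) = -6 + 6 i$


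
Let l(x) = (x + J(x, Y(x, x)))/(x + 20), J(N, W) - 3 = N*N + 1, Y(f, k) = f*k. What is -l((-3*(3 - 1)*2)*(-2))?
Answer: -151/11 ≈ -13.727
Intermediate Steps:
J(N, W) = 4 + N**2 (J(N, W) = 3 + (N*N + 1) = 3 + (N**2 + 1) = 3 + (1 + N**2) = 4 + N**2)
l(x) = (4 + x + x**2)/(20 + x) (l(x) = (x + (4 + x**2))/(x + 20) = (4 + x + x**2)/(20 + x))
-l((-3*(3 - 1)*2)*(-2)) = -(4 + (-3*(3 - 1)*2)*(-2) + ((-3*(3 - 1)*2)*(-2))**2)/(20 + (-3*(3 - 1)*2)*(-2)) = -(4 + (-3*2*2)*(-2) + ((-3*2*2)*(-2))**2)/(20 + (-3*2*2)*(-2)) = -(4 - 6*2*(-2) + (-6*2*(-2))**2)/(20 - 6*2*(-2)) = -(4 - 12*(-2) + (-12*(-2))**2)/(20 - 12*(-2)) = -(4 + 24 + 24**2)/(20 + 24) = -(4 + 24 + 576)/44 = -604/44 = -1*151/11 = -151/11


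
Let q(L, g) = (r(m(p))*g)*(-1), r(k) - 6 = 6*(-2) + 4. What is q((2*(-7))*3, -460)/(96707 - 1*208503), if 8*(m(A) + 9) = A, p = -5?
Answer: 230/27949 ≈ 0.0082293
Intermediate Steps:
m(A) = -9 + A/8
r(k) = -2 (r(k) = 6 + (6*(-2) + 4) = 6 + (-12 + 4) = 6 - 8 = -2)
q(L, g) = 2*g (q(L, g) = -2*g*(-1) = 2*g)
q((2*(-7))*3, -460)/(96707 - 1*208503) = (2*(-460))/(96707 - 1*208503) = -920/(96707 - 208503) = -920/(-111796) = -920*(-1/111796) = 230/27949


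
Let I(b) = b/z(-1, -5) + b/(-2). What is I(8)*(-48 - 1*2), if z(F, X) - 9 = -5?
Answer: 100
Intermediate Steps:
z(F, X) = 4 (z(F, X) = 9 - 5 = 4)
I(b) = -b/4 (I(b) = b/4 + b/(-2) = b*(1/4) + b*(-1/2) = b/4 - b/2 = -b/4)
I(8)*(-48 - 1*2) = (-1/4*8)*(-48 - 1*2) = -2*(-48 - 2) = -2*(-50) = 100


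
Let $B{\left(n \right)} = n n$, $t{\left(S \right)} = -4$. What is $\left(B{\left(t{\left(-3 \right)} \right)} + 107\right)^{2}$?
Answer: $15129$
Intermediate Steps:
$B{\left(n \right)} = n^{2}$
$\left(B{\left(t{\left(-3 \right)} \right)} + 107\right)^{2} = \left(\left(-4\right)^{2} + 107\right)^{2} = \left(16 + 107\right)^{2} = 123^{2} = 15129$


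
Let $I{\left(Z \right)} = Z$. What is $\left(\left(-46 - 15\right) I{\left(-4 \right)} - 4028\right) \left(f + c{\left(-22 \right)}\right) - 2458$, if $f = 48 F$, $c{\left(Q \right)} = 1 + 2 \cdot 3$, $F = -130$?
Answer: $23583214$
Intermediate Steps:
$c{\left(Q \right)} = 7$ ($c{\left(Q \right)} = 1 + 6 = 7$)
$f = -6240$ ($f = 48 \left(-130\right) = -6240$)
$\left(\left(-46 - 15\right) I{\left(-4 \right)} - 4028\right) \left(f + c{\left(-22 \right)}\right) - 2458 = \left(\left(-46 - 15\right) \left(-4\right) - 4028\right) \left(-6240 + 7\right) - 2458 = \left(\left(-61\right) \left(-4\right) - 4028\right) \left(-6233\right) - 2458 = \left(244 - 4028\right) \left(-6233\right) - 2458 = \left(-3784\right) \left(-6233\right) - 2458 = 23585672 - 2458 = 23583214$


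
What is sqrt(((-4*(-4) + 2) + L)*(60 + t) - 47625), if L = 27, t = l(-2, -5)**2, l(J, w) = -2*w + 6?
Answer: I*sqrt(33405) ≈ 182.77*I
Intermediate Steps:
l(J, w) = 6 - 2*w
t = 256 (t = (6 - 2*(-5))**2 = (6 + 10)**2 = 16**2 = 256)
sqrt(((-4*(-4) + 2) + L)*(60 + t) - 47625) = sqrt(((-4*(-4) + 2) + 27)*(60 + 256) - 47625) = sqrt(((16 + 2) + 27)*316 - 47625) = sqrt((18 + 27)*316 - 47625) = sqrt(45*316 - 47625) = sqrt(14220 - 47625) = sqrt(-33405) = I*sqrt(33405)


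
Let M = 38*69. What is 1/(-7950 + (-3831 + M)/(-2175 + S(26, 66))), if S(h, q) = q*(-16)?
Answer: -1077/8561747 ≈ -0.00012579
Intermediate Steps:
M = 2622
S(h, q) = -16*q
1/(-7950 + (-3831 + M)/(-2175 + S(26, 66))) = 1/(-7950 + (-3831 + 2622)/(-2175 - 16*66)) = 1/(-7950 - 1209/(-2175 - 1056)) = 1/(-7950 - 1209/(-3231)) = 1/(-7950 - 1209*(-1/3231)) = 1/(-7950 + 403/1077) = 1/(-8561747/1077) = -1077/8561747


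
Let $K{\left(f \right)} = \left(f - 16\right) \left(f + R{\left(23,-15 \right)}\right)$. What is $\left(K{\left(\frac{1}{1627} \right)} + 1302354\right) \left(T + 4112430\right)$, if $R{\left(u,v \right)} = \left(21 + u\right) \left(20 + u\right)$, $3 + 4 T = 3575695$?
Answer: $\frac{16858233914360291343}{2647129} \approx 6.3685 \cdot 10^{12}$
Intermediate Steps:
$T = 893923$ ($T = - \frac{3}{4} + \frac{1}{4} \cdot 3575695 = - \frac{3}{4} + \frac{3575695}{4} = 893923$)
$R{\left(u,v \right)} = \left(20 + u\right) \left(21 + u\right)$
$K{\left(f \right)} = \left(-16 + f\right) \left(1892 + f\right)$ ($K{\left(f \right)} = \left(f - 16\right) \left(f + \left(420 + 23^{2} + 41 \cdot 23\right)\right) = \left(-16 + f\right) \left(f + \left(420 + 529 + 943\right)\right) = \left(-16 + f\right) \left(f + 1892\right) = \left(-16 + f\right) \left(1892 + f\right)$)
$\left(K{\left(\frac{1}{1627} \right)} + 1302354\right) \left(T + 4112430\right) = \left(\left(-30272 + \left(\frac{1}{1627}\right)^{2} + \frac{1876}{1627}\right) + 1302354\right) \left(893923 + 4112430\right) = \left(\left(-30272 + \left(\frac{1}{1627}\right)^{2} + 1876 \cdot \frac{1}{1627}\right) + 1302354\right) 5006353 = \left(\left(-30272 + \frac{1}{2647129} + \frac{1876}{1627}\right) + 1302354\right) 5006353 = \left(- \frac{80130836835}{2647129} + 1302354\right) 5006353 = \frac{3367368204831}{2647129} \cdot 5006353 = \frac{16858233914360291343}{2647129}$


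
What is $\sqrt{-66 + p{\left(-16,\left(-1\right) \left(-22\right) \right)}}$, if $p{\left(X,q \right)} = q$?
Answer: $2 i \sqrt{11} \approx 6.6332 i$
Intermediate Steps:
$\sqrt{-66 + p{\left(-16,\left(-1\right) \left(-22\right) \right)}} = \sqrt{-66 - -22} = \sqrt{-66 + 22} = \sqrt{-44} = 2 i \sqrt{11}$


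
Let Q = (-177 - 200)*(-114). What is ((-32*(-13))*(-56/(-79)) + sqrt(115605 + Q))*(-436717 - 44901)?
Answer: -11219772928/79 - 481618*sqrt(158583) ≈ -3.3381e+8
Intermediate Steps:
Q = 42978 (Q = -377*(-114) = 42978)
((-32*(-13))*(-56/(-79)) + sqrt(115605 + Q))*(-436717 - 44901) = ((-32*(-13))*(-56/(-79)) + sqrt(115605 + 42978))*(-436717 - 44901) = (416*(-56*(-1/79)) + sqrt(158583))*(-481618) = (416*(56/79) + sqrt(158583))*(-481618) = (23296/79 + sqrt(158583))*(-481618) = -11219772928/79 - 481618*sqrt(158583)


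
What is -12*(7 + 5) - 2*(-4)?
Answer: -136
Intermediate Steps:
-12*(7 + 5) - 2*(-4) = -12*12 + 8 = -144 + 8 = -136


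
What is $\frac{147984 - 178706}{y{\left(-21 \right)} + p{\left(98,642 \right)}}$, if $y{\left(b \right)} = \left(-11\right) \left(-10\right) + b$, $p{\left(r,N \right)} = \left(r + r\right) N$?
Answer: $- \frac{30722}{125921} \approx -0.24398$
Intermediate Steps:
$p{\left(r,N \right)} = 2 N r$ ($p{\left(r,N \right)} = 2 r N = 2 N r$)
$y{\left(b \right)} = 110 + b$
$\frac{147984 - 178706}{y{\left(-21 \right)} + p{\left(98,642 \right)}} = \frac{147984 - 178706}{\left(110 - 21\right) + 2 \cdot 642 \cdot 98} = - \frac{30722}{89 + 125832} = - \frac{30722}{125921}$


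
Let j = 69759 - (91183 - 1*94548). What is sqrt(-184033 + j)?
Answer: I*sqrt(110909) ≈ 333.03*I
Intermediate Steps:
j = 73124 (j = 69759 - (91183 - 94548) = 69759 - 1*(-3365) = 69759 + 3365 = 73124)
sqrt(-184033 + j) = sqrt(-184033 + 73124) = sqrt(-110909) = I*sqrt(110909)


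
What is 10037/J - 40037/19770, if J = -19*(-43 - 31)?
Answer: 35534867/6949155 ≈ 5.1136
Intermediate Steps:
J = 1406 (J = -19*(-74) = 1406)
10037/J - 40037/19770 = 10037/1406 - 40037/19770 = 35534867/6949155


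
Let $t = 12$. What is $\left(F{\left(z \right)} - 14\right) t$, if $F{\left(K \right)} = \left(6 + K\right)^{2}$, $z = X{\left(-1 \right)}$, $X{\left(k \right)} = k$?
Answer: $132$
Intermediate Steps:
$z = -1$
$\left(F{\left(z \right)} - 14\right) t = \left(\left(6 - 1\right)^{2} - 14\right) 12 = \left(5^{2} - 14\right) 12 = \left(25 - 14\right) 12 = 11 \cdot 12 = 132$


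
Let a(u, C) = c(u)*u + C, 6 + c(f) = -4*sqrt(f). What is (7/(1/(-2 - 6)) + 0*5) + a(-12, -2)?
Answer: 14 + 96*I*sqrt(3) ≈ 14.0 + 166.28*I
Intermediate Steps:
c(f) = -6 - 4*sqrt(f)
a(u, C) = C + u*(-6 - 4*sqrt(u)) (a(u, C) = (-6 - 4*sqrt(u))*u + C = u*(-6 - 4*sqrt(u)) + C = C + u*(-6 - 4*sqrt(u)))
(7/(1/(-2 - 6)) + 0*5) + a(-12, -2) = (7/(1/(-2 - 6)) + 0*5) + (-2 - 6*(-12) - (-96)*I*sqrt(3)) = (7/(1/(-8)) + 0) + (-2 + 72 - (-96)*I*sqrt(3)) = (7/(-1/8) + 0) + (-2 + 72 + 96*I*sqrt(3)) = (7*(-8) + 0) + (70 + 96*I*sqrt(3)) = (-56 + 0) + (70 + 96*I*sqrt(3)) = -56 + (70 + 96*I*sqrt(3)) = 14 + 96*I*sqrt(3)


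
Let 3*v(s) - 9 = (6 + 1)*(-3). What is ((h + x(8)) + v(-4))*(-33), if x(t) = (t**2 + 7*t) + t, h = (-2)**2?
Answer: -4224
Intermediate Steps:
v(s) = -4 (v(s) = 3 + ((6 + 1)*(-3))/3 = 3 + (7*(-3))/3 = 3 + (1/3)*(-21) = 3 - 7 = -4)
h = 4
x(t) = t**2 + 8*t
((h + x(8)) + v(-4))*(-33) = ((4 + 8*(8 + 8)) - 4)*(-33) = ((4 + 8*16) - 4)*(-33) = ((4 + 128) - 4)*(-33) = (132 - 4)*(-33) = 128*(-33) = -4224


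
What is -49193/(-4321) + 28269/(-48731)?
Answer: 2275073734/210566651 ≈ 10.805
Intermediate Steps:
-49193/(-4321) + 28269/(-48731) = -49193*(-1/4321) + 28269*(-1/48731) = 49193/4321 - 28269/48731 = 2275073734/210566651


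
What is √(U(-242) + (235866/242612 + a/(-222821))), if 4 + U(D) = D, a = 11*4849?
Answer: I*√179191024024148782990162/27029524226 ≈ 15.661*I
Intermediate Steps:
a = 53339
U(D) = -4 + D
√(U(-242) + (235866/242612 + a/(-222821))) = √((-4 - 242) + (235866/242612 + 53339/(-222821))) = √(-246 + (235866*(1/242612) + 53339*(-1/222821))) = √(-246 + (117933/121306 - 53339/222821)) = √(-246 + 19807608259/27029524226) = √(-6629455351337/27029524226) = I*√179191024024148782990162/27029524226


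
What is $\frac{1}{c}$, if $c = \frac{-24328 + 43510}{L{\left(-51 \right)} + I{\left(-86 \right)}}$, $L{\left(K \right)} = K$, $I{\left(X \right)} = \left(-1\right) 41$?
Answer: $- \frac{2}{417} \approx -0.0047962$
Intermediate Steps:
$I{\left(X \right)} = -41$
$c = - \frac{417}{2}$ ($c = \frac{-24328 + 43510}{-51 - 41} = \frac{19182}{-92} = 19182 \left(- \frac{1}{92}\right) = - \frac{417}{2} \approx -208.5$)
$\frac{1}{c} = \frac{1}{- \frac{417}{2}} = - \frac{2}{417}$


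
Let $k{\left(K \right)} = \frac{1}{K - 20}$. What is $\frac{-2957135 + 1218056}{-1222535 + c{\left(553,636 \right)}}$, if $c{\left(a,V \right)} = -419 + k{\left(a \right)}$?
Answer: $\frac{926929107}{651834481} \approx 1.422$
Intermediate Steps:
$k{\left(K \right)} = \frac{1}{-20 + K}$
$c{\left(a,V \right)} = -419 + \frac{1}{-20 + a}$
$\frac{-2957135 + 1218056}{-1222535 + c{\left(553,636 \right)}} = \frac{-2957135 + 1218056}{-1222535 + \frac{8381 - 231707}{-20 + 553}} = - \frac{1739079}{-1222535 + \frac{8381 - 231707}{533}} = - \frac{1739079}{-1222535 + \frac{1}{533} \left(-223326\right)} = - \frac{1739079}{-1222535 - \frac{223326}{533}} = - \frac{1739079}{- \frac{651834481}{533}} = \left(-1739079\right) \left(- \frac{533}{651834481}\right) = \frac{926929107}{651834481}$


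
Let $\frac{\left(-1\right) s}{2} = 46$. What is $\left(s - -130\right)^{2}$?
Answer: $1444$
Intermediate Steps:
$s = -92$ ($s = \left(-2\right) 46 = -92$)
$\left(s - -130\right)^{2} = \left(-92 - -130\right)^{2} = \left(-92 + 130\right)^{2} = 38^{2} = 1444$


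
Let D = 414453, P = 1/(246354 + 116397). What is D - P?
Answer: 150343240202/362751 ≈ 4.1445e+5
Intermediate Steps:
P = 1/362751 ≈ 2.7567e-6
D - P = 414453 - 1*1/362751 = 414453 - 1/362751 = 150343240202/362751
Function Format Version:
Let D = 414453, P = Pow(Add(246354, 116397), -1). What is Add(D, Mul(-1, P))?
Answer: Rational(150343240202, 362751) ≈ 4.1445e+5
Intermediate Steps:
P = Rational(1, 362751) (P = Pow(362751, -1) = Rational(1, 362751) ≈ 2.7567e-6)
Add(D, Mul(-1, P)) = Add(414453, Mul(-1, Rational(1, 362751))) = Add(414453, Rational(-1, 362751)) = Rational(150343240202, 362751)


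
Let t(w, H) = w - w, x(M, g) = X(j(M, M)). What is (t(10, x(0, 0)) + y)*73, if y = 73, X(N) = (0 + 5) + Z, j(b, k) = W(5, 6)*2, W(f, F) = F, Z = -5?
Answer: 5329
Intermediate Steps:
j(b, k) = 12 (j(b, k) = 6*2 = 12)
X(N) = 0 (X(N) = (0 + 5) - 5 = 5 - 5 = 0)
x(M, g) = 0
t(w, H) = 0
(t(10, x(0, 0)) + y)*73 = (0 + 73)*73 = 73*73 = 5329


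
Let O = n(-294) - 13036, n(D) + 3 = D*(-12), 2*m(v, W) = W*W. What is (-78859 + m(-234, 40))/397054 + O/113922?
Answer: -3167254498/11308296447 ≈ -0.28008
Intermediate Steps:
m(v, W) = W²/2 (m(v, W) = (W*W)/2 = W²/2)
n(D) = -3 - 12*D (n(D) = -3 + D*(-12) = -3 - 12*D)
O = -9511 (O = (-3 - 12*(-294)) - 13036 = (-3 + 3528) - 13036 = 3525 - 13036 = -9511)
(-78859 + m(-234, 40))/397054 + O/113922 = (-78859 + (½)*40²)/397054 - 9511/113922 = (-78859 + (½)*1600)*(1/397054) - 9511*1/113922 = (-78859 + 800)*(1/397054) - 9511/113922 = -78059*1/397054 - 9511/113922 = -78059/397054 - 9511/113922 = -3167254498/11308296447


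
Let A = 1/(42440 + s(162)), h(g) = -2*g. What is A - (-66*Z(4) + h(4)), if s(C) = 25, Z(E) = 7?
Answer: 19958551/42465 ≈ 470.00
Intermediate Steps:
A = 1/42465 (A = 1/(42440 + 25) = 1/42465 ≈ 2.3549e-5)
A - (-66*Z(4) + h(4)) = 1/42465 - (-66*7 - 2*4) = 1/42465 - (-462 - 8) = 1/42465 - 1*(-470) = 1/42465 + 470 = 19958551/42465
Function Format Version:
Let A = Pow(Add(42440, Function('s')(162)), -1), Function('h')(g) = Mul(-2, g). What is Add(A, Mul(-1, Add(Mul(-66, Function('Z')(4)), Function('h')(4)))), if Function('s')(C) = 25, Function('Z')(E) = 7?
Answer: Rational(19958551, 42465) ≈ 470.00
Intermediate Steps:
A = Rational(1, 42465) (A = Pow(Add(42440, 25), -1) = Pow(42465, -1) = Rational(1, 42465) ≈ 2.3549e-5)
Add(A, Mul(-1, Add(Mul(-66, Function('Z')(4)), Function('h')(4)))) = Add(Rational(1, 42465), Mul(-1, Add(Mul(-66, 7), Mul(-2, 4)))) = Add(Rational(1, 42465), Mul(-1, Add(-462, -8))) = Add(Rational(1, 42465), Mul(-1, -470)) = Add(Rational(1, 42465), 470) = Rational(19958551, 42465)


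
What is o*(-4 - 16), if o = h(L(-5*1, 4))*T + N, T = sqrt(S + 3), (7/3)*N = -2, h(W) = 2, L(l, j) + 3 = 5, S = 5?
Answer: 120/7 - 80*sqrt(2) ≈ -95.994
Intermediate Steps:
L(l, j) = 2 (L(l, j) = -3 + 5 = 2)
N = -6/7 (N = (3/7)*(-2) = -6/7 ≈ -0.85714)
T = 2*sqrt(2) (T = sqrt(5 + 3) = sqrt(8) = 2*sqrt(2) ≈ 2.8284)
o = -6/7 + 4*sqrt(2) (o = 2*(2*sqrt(2)) - 6/7 = 4*sqrt(2) - 6/7 = -6/7 + 4*sqrt(2) ≈ 4.7997)
o*(-4 - 16) = (-6/7 + 4*sqrt(2))*(-4 - 16) = (-6/7 + 4*sqrt(2))*(-20) = 120/7 - 80*sqrt(2)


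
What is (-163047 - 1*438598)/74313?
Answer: -601645/74313 ≈ -8.0961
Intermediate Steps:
(-163047 - 1*438598)/74313 = (-163047 - 438598)*(1/74313) = -601645*1/74313 = -601645/74313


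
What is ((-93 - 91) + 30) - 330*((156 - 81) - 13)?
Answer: -20614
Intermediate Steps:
((-93 - 91) + 30) - 330*((156 - 81) - 13) = (-184 + 30) - 330*(75 - 13) = -154 - 330*62 = -154 - 20460 = -20614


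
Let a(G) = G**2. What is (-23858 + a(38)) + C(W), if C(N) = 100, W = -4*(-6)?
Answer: -22314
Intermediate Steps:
W = 24
(-23858 + a(38)) + C(W) = (-23858 + 38**2) + 100 = (-23858 + 1444) + 100 = -22414 + 100 = -22314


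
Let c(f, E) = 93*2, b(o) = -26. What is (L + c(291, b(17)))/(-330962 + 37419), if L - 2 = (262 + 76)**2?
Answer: -114432/293543 ≈ -0.38983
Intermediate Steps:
c(f, E) = 186
L = 114246 (L = 2 + (262 + 76)**2 = 2 + 338**2 = 2 + 114244 = 114246)
(L + c(291, b(17)))/(-330962 + 37419) = (114246 + 186)/(-330962 + 37419) = 114432/(-293543) = 114432*(-1/293543) = -114432/293543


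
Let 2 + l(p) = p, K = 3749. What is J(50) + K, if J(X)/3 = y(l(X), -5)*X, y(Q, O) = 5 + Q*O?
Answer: -31501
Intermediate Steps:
l(p) = -2 + p
y(Q, O) = 5 + O*Q
J(X) = 3*X*(15 - 5*X) (J(X) = 3*((5 - 5*(-2 + X))*X) = 3*((5 + (10 - 5*X))*X) = 3*((15 - 5*X)*X) = 3*(X*(15 - 5*X)) = 3*X*(15 - 5*X))
J(50) + K = 15*50*(3 - 1*50) + 3749 = 15*50*(3 - 50) + 3749 = 15*50*(-47) + 3749 = -35250 + 3749 = -31501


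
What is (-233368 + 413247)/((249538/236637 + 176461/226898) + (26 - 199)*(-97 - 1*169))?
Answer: 9658146376774854/2470918094387249 ≈ 3.9087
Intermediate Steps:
(-233368 + 413247)/((249538/236637 + 176461/226898) + (26 - 199)*(-97 - 1*169)) = 179879/((249538*(1/236637) + 176461*(1/226898)) - 173*(-97 - 169)) = 179879/((249538/236637 + 176461/226898) - 173*(-266)) = 179879/(98376874781/53692462026 + 46018) = 179879/(2470918094387249/53692462026) = 179879*(53692462026/2470918094387249) = 9658146376774854/2470918094387249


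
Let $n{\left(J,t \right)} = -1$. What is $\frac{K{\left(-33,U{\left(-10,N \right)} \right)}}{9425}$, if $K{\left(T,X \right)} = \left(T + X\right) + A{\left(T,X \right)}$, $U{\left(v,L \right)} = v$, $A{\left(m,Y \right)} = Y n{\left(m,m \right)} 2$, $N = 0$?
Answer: $- \frac{23}{9425} \approx -0.0024403$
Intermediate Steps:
$A{\left(m,Y \right)} = - 2 Y$ ($A{\left(m,Y \right)} = Y \left(-1\right) 2 = - Y 2 = - 2 Y$)
$K{\left(T,X \right)} = T - X$ ($K{\left(T,X \right)} = \left(T + X\right) - 2 X = T - X$)
$\frac{K{\left(-33,U{\left(-10,N \right)} \right)}}{9425} = \frac{-33 - -10}{9425} = \left(-33 + 10\right) \frac{1}{9425} = \left(-23\right) \frac{1}{9425} = - \frac{23}{9425}$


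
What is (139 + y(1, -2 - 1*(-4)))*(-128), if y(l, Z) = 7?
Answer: -18688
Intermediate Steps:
(139 + y(1, -2 - 1*(-4)))*(-128) = (139 + 7)*(-128) = 146*(-128) = -18688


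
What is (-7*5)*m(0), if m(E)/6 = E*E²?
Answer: 0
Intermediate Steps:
m(E) = 6*E³ (m(E) = 6*(E*E²) = 6*E³)
(-7*5)*m(0) = (-7*5)*(6*0³) = -210*0 = -35*0 = 0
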